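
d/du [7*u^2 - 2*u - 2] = 14*u - 2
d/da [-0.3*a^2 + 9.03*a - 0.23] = 9.03 - 0.6*a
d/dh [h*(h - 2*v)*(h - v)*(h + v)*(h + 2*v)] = 5*h^4 - 15*h^2*v^2 + 4*v^4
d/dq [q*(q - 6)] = 2*q - 6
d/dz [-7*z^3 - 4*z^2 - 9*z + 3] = -21*z^2 - 8*z - 9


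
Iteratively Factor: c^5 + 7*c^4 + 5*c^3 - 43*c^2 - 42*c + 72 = (c + 3)*(c^4 + 4*c^3 - 7*c^2 - 22*c + 24) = (c + 3)^2*(c^3 + c^2 - 10*c + 8) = (c - 2)*(c + 3)^2*(c^2 + 3*c - 4) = (c - 2)*(c - 1)*(c + 3)^2*(c + 4)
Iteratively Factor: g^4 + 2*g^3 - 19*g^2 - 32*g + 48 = (g - 1)*(g^3 + 3*g^2 - 16*g - 48) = (g - 1)*(g + 4)*(g^2 - g - 12) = (g - 1)*(g + 3)*(g + 4)*(g - 4)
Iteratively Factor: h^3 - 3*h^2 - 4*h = (h - 4)*(h^2 + h) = (h - 4)*(h + 1)*(h)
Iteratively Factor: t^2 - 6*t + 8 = (t - 2)*(t - 4)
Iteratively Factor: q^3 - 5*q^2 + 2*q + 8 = (q - 2)*(q^2 - 3*q - 4) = (q - 4)*(q - 2)*(q + 1)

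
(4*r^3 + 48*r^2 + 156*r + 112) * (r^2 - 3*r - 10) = 4*r^5 + 36*r^4 - 28*r^3 - 836*r^2 - 1896*r - 1120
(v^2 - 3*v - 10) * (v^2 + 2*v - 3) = v^4 - v^3 - 19*v^2 - 11*v + 30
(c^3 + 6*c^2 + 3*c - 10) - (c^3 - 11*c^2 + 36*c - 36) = 17*c^2 - 33*c + 26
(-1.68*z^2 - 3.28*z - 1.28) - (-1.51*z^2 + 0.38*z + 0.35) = -0.17*z^2 - 3.66*z - 1.63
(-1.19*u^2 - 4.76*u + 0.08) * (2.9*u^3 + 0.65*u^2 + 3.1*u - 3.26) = -3.451*u^5 - 14.5775*u^4 - 6.551*u^3 - 10.8246*u^2 + 15.7656*u - 0.2608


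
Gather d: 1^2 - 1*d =1 - d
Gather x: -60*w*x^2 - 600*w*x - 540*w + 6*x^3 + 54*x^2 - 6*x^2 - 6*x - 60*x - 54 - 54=-540*w + 6*x^3 + x^2*(48 - 60*w) + x*(-600*w - 66) - 108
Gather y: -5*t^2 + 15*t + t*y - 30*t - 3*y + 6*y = -5*t^2 - 15*t + y*(t + 3)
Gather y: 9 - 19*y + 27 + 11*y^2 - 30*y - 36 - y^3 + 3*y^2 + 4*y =-y^3 + 14*y^2 - 45*y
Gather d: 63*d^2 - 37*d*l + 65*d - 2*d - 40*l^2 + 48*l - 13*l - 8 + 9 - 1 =63*d^2 + d*(63 - 37*l) - 40*l^2 + 35*l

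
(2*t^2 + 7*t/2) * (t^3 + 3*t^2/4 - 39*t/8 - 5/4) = 2*t^5 + 5*t^4 - 57*t^3/8 - 313*t^2/16 - 35*t/8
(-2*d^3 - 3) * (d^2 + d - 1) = -2*d^5 - 2*d^4 + 2*d^3 - 3*d^2 - 3*d + 3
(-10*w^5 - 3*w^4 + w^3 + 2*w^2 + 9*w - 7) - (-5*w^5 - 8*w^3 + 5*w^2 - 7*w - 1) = -5*w^5 - 3*w^4 + 9*w^3 - 3*w^2 + 16*w - 6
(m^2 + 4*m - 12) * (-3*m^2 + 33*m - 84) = -3*m^4 + 21*m^3 + 84*m^2 - 732*m + 1008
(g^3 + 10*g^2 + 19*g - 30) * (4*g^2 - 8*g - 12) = 4*g^5 + 32*g^4 - 16*g^3 - 392*g^2 + 12*g + 360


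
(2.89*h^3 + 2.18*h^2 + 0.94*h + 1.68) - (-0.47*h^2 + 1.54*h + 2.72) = 2.89*h^3 + 2.65*h^2 - 0.6*h - 1.04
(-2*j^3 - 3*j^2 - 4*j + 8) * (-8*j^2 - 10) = 16*j^5 + 24*j^4 + 52*j^3 - 34*j^2 + 40*j - 80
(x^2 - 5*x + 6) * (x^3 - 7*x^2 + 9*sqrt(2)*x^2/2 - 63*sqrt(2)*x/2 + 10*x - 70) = x^5 - 12*x^4 + 9*sqrt(2)*x^4/2 - 54*sqrt(2)*x^3 + 51*x^3 - 162*x^2 + 369*sqrt(2)*x^2/2 - 189*sqrt(2)*x + 410*x - 420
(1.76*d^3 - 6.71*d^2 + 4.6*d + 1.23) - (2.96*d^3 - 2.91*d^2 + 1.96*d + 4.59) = -1.2*d^3 - 3.8*d^2 + 2.64*d - 3.36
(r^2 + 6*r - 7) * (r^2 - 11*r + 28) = r^4 - 5*r^3 - 45*r^2 + 245*r - 196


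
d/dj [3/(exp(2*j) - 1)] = -3/(2*sinh(j)^2)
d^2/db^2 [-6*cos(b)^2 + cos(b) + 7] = -cos(b) + 12*cos(2*b)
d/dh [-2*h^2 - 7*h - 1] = -4*h - 7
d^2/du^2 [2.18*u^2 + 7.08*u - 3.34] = 4.36000000000000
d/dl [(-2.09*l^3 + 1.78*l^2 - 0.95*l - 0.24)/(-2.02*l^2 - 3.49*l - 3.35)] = (4.2218*l^4 + 14.5882*l^3 + 12.8733*l^2 - 12.8956*l + 2.3449)/(4.0804*l^4 + 14.0996*l^3 + 25.7141*l^2 + 23.383*l + 11.2225)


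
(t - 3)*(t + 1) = t^2 - 2*t - 3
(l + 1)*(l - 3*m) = l^2 - 3*l*m + l - 3*m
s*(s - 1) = s^2 - s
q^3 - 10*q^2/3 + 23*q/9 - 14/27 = (q - 7/3)*(q - 2/3)*(q - 1/3)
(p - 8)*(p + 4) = p^2 - 4*p - 32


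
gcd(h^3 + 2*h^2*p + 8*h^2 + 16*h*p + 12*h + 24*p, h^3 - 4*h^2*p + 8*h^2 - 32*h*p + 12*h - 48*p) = h^2 + 8*h + 12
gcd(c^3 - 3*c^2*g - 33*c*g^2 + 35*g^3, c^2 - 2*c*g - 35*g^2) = c^2 - 2*c*g - 35*g^2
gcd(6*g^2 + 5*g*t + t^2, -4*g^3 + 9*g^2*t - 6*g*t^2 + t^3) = 1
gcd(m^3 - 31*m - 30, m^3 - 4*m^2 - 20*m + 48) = m - 6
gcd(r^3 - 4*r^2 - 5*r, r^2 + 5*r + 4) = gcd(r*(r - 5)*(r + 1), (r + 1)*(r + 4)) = r + 1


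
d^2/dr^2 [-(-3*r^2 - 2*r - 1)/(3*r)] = 2/(3*r^3)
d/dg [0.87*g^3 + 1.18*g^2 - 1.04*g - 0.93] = 2.61*g^2 + 2.36*g - 1.04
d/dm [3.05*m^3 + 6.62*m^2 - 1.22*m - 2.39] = 9.15*m^2 + 13.24*m - 1.22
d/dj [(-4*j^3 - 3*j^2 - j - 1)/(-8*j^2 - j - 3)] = (32*j^4 + 8*j^3 + 31*j^2 + 2*j + 2)/(64*j^4 + 16*j^3 + 49*j^2 + 6*j + 9)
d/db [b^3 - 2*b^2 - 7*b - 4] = 3*b^2 - 4*b - 7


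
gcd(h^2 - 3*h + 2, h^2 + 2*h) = 1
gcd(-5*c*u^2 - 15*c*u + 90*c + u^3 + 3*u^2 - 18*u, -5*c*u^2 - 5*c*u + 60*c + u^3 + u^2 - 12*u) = -5*c*u + 15*c + u^2 - 3*u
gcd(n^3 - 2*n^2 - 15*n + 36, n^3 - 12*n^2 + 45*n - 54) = n^2 - 6*n + 9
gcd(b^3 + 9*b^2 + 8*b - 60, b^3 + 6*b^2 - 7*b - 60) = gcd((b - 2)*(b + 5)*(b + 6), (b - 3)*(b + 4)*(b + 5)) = b + 5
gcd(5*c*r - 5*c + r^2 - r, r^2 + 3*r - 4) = r - 1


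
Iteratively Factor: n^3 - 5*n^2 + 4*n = (n - 4)*(n^2 - n) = (n - 4)*(n - 1)*(n)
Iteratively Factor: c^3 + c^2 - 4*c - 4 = (c + 2)*(c^2 - c - 2) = (c + 1)*(c + 2)*(c - 2)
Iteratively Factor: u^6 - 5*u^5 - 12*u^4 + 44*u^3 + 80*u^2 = (u)*(u^5 - 5*u^4 - 12*u^3 + 44*u^2 + 80*u) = u*(u - 5)*(u^4 - 12*u^2 - 16*u) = u^2*(u - 5)*(u^3 - 12*u - 16) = u^2*(u - 5)*(u + 2)*(u^2 - 2*u - 8) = u^2*(u - 5)*(u + 2)^2*(u - 4)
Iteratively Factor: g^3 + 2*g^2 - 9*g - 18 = (g + 2)*(g^2 - 9) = (g + 2)*(g + 3)*(g - 3)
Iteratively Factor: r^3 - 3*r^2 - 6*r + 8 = (r + 2)*(r^2 - 5*r + 4) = (r - 4)*(r + 2)*(r - 1)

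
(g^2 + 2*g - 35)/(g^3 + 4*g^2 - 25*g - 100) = (g + 7)/(g^2 + 9*g + 20)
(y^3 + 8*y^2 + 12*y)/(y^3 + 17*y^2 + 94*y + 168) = y*(y + 2)/(y^2 + 11*y + 28)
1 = 1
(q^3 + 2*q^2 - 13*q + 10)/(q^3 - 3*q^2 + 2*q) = (q + 5)/q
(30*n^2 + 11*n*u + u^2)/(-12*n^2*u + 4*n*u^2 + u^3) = (5*n + u)/(u*(-2*n + u))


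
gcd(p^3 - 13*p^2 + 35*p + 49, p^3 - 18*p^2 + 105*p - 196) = p^2 - 14*p + 49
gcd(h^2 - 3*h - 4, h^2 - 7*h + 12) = h - 4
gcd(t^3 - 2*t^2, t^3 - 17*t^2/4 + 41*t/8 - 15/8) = 1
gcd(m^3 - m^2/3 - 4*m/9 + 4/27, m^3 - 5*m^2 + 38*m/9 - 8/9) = m^2 - m + 2/9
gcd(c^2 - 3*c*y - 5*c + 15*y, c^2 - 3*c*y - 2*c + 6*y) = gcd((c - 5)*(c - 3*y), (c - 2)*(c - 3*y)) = -c + 3*y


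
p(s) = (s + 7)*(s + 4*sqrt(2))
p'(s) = 2*s + 4*sqrt(2) + 7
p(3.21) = 90.53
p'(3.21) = 19.08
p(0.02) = 39.85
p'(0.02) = 12.70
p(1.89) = 67.09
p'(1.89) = 16.44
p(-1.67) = 21.25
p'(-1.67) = 9.32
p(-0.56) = 32.82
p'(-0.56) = 11.54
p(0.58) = 47.28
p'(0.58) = 13.82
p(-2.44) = 14.67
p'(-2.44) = 7.78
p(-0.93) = 28.69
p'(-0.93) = 10.80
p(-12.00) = 31.72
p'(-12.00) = -11.34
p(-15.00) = 74.75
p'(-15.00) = -17.34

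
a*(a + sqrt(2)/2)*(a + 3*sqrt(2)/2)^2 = a^4 + 7*sqrt(2)*a^3/2 + 15*a^2/2 + 9*sqrt(2)*a/4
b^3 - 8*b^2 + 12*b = b*(b - 6)*(b - 2)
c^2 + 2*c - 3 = (c - 1)*(c + 3)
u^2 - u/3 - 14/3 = (u - 7/3)*(u + 2)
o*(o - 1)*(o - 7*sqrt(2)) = o^3 - 7*sqrt(2)*o^2 - o^2 + 7*sqrt(2)*o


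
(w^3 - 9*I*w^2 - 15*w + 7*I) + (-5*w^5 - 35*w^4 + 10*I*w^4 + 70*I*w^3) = -5*w^5 - 35*w^4 + 10*I*w^4 + w^3 + 70*I*w^3 - 9*I*w^2 - 15*w + 7*I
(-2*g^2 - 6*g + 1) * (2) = -4*g^2 - 12*g + 2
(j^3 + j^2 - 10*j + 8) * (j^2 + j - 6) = j^5 + 2*j^4 - 15*j^3 - 8*j^2 + 68*j - 48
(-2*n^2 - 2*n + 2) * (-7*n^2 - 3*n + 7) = 14*n^4 + 20*n^3 - 22*n^2 - 20*n + 14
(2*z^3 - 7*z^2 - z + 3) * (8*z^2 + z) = 16*z^5 - 54*z^4 - 15*z^3 + 23*z^2 + 3*z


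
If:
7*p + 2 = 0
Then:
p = -2/7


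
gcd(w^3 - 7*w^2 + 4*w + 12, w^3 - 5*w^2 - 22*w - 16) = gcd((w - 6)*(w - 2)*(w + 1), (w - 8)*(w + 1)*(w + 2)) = w + 1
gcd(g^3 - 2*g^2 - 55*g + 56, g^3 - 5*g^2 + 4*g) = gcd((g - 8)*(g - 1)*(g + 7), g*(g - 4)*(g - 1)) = g - 1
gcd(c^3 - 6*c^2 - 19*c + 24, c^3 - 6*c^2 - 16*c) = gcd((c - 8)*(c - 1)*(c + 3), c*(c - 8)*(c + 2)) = c - 8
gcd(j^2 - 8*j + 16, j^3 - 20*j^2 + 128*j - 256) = j - 4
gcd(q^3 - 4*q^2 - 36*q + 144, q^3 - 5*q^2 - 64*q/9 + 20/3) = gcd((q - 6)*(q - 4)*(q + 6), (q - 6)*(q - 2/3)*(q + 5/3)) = q - 6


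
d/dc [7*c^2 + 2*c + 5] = 14*c + 2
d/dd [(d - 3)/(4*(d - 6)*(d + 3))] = (-d^2 + 6*d - 27)/(4*(d^4 - 6*d^3 - 27*d^2 + 108*d + 324))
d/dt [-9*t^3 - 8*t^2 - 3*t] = -27*t^2 - 16*t - 3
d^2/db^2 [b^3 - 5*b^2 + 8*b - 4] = 6*b - 10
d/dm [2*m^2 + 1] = 4*m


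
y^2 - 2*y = y*(y - 2)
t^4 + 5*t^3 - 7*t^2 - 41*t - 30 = (t - 3)*(t + 1)*(t + 2)*(t + 5)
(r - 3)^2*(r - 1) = r^3 - 7*r^2 + 15*r - 9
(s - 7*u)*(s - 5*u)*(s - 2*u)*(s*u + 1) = s^4*u - 14*s^3*u^2 + s^3 + 59*s^2*u^3 - 14*s^2*u - 70*s*u^4 + 59*s*u^2 - 70*u^3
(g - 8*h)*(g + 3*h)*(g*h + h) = g^3*h - 5*g^2*h^2 + g^2*h - 24*g*h^3 - 5*g*h^2 - 24*h^3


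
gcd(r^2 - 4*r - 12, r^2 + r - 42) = r - 6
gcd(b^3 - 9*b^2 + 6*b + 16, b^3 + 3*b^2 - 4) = 1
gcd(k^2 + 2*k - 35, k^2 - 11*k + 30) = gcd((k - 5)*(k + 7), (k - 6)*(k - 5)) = k - 5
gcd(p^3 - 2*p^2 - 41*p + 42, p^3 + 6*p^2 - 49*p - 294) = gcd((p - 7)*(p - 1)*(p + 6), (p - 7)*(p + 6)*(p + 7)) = p^2 - p - 42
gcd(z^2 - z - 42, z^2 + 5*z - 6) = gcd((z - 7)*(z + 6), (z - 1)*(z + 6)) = z + 6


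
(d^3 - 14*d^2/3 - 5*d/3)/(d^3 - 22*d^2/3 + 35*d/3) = (3*d + 1)/(3*d - 7)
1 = 1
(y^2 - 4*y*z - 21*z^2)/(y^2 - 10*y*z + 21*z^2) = (y + 3*z)/(y - 3*z)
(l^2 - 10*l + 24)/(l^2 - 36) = (l - 4)/(l + 6)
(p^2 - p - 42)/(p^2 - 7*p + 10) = (p^2 - p - 42)/(p^2 - 7*p + 10)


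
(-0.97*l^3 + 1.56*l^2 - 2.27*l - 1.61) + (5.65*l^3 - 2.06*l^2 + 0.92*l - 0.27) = 4.68*l^3 - 0.5*l^2 - 1.35*l - 1.88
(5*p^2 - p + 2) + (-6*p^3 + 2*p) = -6*p^3 + 5*p^2 + p + 2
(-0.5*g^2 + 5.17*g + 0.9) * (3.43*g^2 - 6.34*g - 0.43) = -1.715*g^4 + 20.9031*g^3 - 29.4758*g^2 - 7.9291*g - 0.387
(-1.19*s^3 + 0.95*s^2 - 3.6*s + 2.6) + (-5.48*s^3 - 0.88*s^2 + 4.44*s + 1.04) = -6.67*s^3 + 0.07*s^2 + 0.84*s + 3.64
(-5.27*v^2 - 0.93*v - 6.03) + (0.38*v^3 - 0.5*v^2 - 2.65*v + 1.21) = 0.38*v^3 - 5.77*v^2 - 3.58*v - 4.82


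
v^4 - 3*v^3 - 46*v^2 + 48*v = v*(v - 8)*(v - 1)*(v + 6)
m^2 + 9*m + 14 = (m + 2)*(m + 7)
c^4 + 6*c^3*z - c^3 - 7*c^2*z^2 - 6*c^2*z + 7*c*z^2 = c*(c - 1)*(c - z)*(c + 7*z)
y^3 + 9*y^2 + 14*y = y*(y + 2)*(y + 7)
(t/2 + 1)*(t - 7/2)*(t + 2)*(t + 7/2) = t^4/2 + 2*t^3 - 33*t^2/8 - 49*t/2 - 49/2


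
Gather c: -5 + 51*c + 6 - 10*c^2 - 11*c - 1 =-10*c^2 + 40*c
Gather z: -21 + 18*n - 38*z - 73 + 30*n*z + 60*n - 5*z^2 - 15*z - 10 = 78*n - 5*z^2 + z*(30*n - 53) - 104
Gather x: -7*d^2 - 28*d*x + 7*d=-7*d^2 - 28*d*x + 7*d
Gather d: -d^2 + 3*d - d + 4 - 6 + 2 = -d^2 + 2*d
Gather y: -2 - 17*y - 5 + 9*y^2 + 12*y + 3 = 9*y^2 - 5*y - 4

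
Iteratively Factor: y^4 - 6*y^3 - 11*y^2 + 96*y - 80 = (y - 1)*(y^3 - 5*y^2 - 16*y + 80) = (y - 1)*(y + 4)*(y^2 - 9*y + 20) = (y - 4)*(y - 1)*(y + 4)*(y - 5)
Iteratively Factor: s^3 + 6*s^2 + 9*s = (s + 3)*(s^2 + 3*s) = (s + 3)^2*(s)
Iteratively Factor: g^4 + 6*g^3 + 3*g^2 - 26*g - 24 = (g - 2)*(g^3 + 8*g^2 + 19*g + 12) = (g - 2)*(g + 1)*(g^2 + 7*g + 12) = (g - 2)*(g + 1)*(g + 3)*(g + 4)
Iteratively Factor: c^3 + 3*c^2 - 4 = (c + 2)*(c^2 + c - 2) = (c - 1)*(c + 2)*(c + 2)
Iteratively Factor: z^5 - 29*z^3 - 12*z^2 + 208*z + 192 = (z - 4)*(z^4 + 4*z^3 - 13*z^2 - 64*z - 48) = (z - 4)*(z + 3)*(z^3 + z^2 - 16*z - 16) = (z - 4)*(z + 3)*(z + 4)*(z^2 - 3*z - 4) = (z - 4)^2*(z + 3)*(z + 4)*(z + 1)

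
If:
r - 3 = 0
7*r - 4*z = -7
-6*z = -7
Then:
No Solution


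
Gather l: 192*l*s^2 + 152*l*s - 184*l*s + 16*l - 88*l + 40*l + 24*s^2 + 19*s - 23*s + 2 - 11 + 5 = l*(192*s^2 - 32*s - 32) + 24*s^2 - 4*s - 4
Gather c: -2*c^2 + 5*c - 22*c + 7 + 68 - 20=-2*c^2 - 17*c + 55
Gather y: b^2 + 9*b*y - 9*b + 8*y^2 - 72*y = b^2 - 9*b + 8*y^2 + y*(9*b - 72)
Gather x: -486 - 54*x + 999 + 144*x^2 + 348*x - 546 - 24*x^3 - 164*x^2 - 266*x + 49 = -24*x^3 - 20*x^2 + 28*x + 16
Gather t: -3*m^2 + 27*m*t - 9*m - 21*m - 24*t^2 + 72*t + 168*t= -3*m^2 - 30*m - 24*t^2 + t*(27*m + 240)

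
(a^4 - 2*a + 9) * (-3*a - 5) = -3*a^5 - 5*a^4 + 6*a^2 - 17*a - 45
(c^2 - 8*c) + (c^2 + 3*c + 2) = 2*c^2 - 5*c + 2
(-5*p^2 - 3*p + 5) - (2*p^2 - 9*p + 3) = -7*p^2 + 6*p + 2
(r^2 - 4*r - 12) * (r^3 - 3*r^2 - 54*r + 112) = r^5 - 7*r^4 - 54*r^3 + 364*r^2 + 200*r - 1344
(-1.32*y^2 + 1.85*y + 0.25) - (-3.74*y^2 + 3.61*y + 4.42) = 2.42*y^2 - 1.76*y - 4.17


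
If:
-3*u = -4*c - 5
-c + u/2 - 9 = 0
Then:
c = -49/2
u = -31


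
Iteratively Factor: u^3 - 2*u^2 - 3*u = (u - 3)*(u^2 + u) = u*(u - 3)*(u + 1)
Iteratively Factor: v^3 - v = (v - 1)*(v^2 + v) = (v - 1)*(v + 1)*(v)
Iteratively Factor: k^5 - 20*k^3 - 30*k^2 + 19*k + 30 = (k - 1)*(k^4 + k^3 - 19*k^2 - 49*k - 30) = (k - 5)*(k - 1)*(k^3 + 6*k^2 + 11*k + 6) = (k - 5)*(k - 1)*(k + 2)*(k^2 + 4*k + 3) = (k - 5)*(k - 1)*(k + 1)*(k + 2)*(k + 3)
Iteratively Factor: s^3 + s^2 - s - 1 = (s - 1)*(s^2 + 2*s + 1) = (s - 1)*(s + 1)*(s + 1)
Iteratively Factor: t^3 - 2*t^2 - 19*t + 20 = (t + 4)*(t^2 - 6*t + 5) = (t - 5)*(t + 4)*(t - 1)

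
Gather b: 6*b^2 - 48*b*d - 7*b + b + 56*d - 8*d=6*b^2 + b*(-48*d - 6) + 48*d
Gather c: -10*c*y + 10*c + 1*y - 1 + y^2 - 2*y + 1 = c*(10 - 10*y) + y^2 - y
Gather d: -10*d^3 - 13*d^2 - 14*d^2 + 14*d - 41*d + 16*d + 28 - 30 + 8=-10*d^3 - 27*d^2 - 11*d + 6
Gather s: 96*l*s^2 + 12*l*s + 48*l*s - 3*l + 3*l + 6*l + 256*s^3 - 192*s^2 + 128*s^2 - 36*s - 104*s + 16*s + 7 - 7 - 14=6*l + 256*s^3 + s^2*(96*l - 64) + s*(60*l - 124) - 14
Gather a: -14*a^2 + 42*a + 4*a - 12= -14*a^2 + 46*a - 12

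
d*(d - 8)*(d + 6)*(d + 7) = d^4 + 5*d^3 - 62*d^2 - 336*d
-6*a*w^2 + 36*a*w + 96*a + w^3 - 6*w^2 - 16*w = (-6*a + w)*(w - 8)*(w + 2)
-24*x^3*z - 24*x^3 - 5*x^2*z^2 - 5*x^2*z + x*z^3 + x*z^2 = (-8*x + z)*(3*x + z)*(x*z + x)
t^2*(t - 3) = t^3 - 3*t^2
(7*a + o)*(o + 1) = 7*a*o + 7*a + o^2 + o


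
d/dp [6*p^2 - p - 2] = 12*p - 1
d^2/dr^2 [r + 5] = 0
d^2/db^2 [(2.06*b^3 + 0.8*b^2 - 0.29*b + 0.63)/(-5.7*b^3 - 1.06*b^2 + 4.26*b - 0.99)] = (-2.27373675443232e-13*b^7 - 27.09096*b^6 - 243.59292*b^5 - 212.16996*b^4 - 60.6360559999999*b^3 + 125.065296*b^2 + 24.459516*b - 20.6658)/(185.193*b^9 + 103.3182*b^8 - 396.00864*b^7 - 56.747204*b^6 + 331.853832*b^5 - 83.18862*b^4 - 87.37173*b^3 + 57.01509*b^2 - 12.525678*b + 0.970299)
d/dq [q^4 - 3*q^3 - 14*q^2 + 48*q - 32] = 4*q^3 - 9*q^2 - 28*q + 48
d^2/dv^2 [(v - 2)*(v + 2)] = 2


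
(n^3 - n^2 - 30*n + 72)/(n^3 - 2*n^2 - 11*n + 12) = (n^2 + 3*n - 18)/(n^2 + 2*n - 3)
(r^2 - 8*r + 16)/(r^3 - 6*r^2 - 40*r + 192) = (r - 4)/(r^2 - 2*r - 48)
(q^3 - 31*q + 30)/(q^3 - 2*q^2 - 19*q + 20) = (q + 6)/(q + 4)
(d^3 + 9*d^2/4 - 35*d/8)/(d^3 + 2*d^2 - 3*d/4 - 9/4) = d*(8*d^2 + 18*d - 35)/(2*(4*d^3 + 8*d^2 - 3*d - 9))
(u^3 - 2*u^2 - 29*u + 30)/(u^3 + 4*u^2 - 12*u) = (u^3 - 2*u^2 - 29*u + 30)/(u*(u^2 + 4*u - 12))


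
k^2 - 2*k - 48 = (k - 8)*(k + 6)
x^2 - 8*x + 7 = (x - 7)*(x - 1)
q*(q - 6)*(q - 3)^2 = q^4 - 12*q^3 + 45*q^2 - 54*q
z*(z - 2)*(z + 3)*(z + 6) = z^4 + 7*z^3 - 36*z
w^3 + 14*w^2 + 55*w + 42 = (w + 1)*(w + 6)*(w + 7)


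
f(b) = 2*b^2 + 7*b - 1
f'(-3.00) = -5.00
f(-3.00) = -4.00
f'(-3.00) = -5.00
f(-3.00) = -4.00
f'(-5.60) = -15.40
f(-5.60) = 22.52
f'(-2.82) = -4.28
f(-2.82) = -4.84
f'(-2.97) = -4.88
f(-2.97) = -4.15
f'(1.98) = 14.92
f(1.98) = 20.70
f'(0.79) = 10.16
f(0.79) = 5.78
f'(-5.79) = -16.16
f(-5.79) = 25.52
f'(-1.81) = -0.24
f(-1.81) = -7.12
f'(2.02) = 15.08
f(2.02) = 21.30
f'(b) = 4*b + 7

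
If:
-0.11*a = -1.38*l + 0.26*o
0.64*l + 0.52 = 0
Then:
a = -2.36363636363636*o - 10.1931818181818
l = -0.81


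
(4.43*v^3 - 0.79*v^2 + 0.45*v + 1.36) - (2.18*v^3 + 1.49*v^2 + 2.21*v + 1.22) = 2.25*v^3 - 2.28*v^2 - 1.76*v + 0.14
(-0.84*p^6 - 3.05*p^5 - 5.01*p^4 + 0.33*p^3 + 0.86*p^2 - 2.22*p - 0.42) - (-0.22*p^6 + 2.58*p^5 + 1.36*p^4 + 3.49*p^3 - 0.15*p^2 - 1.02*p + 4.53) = -0.62*p^6 - 5.63*p^5 - 6.37*p^4 - 3.16*p^3 + 1.01*p^2 - 1.2*p - 4.95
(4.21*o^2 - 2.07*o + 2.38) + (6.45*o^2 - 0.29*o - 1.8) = 10.66*o^2 - 2.36*o + 0.58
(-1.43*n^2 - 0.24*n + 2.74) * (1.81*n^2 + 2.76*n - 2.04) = -2.5883*n^4 - 4.3812*n^3 + 7.2142*n^2 + 8.052*n - 5.5896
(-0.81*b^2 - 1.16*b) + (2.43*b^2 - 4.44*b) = 1.62*b^2 - 5.6*b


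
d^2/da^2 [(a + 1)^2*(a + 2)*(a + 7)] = 12*a^2 + 66*a + 66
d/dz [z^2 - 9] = 2*z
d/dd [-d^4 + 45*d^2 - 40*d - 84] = -4*d^3 + 90*d - 40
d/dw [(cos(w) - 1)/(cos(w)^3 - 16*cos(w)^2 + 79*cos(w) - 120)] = (67*cos(w) - 19*cos(2*w) + cos(3*w) + 63)*sin(w)/(2*(cos(w)^3 - 16*cos(w)^2 + 79*cos(w) - 120)^2)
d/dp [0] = 0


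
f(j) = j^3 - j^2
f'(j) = 3*j^2 - 2*j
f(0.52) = -0.13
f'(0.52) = -0.23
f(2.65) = 11.59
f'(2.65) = 15.77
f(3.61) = 34.01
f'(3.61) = 31.88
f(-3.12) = -40.11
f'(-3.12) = 35.44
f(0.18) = -0.03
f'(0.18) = -0.26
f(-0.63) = -0.65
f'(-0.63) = 2.45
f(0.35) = -0.08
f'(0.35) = -0.33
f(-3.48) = -54.25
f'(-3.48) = 43.29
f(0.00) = 0.00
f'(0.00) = 0.00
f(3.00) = 18.00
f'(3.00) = 21.00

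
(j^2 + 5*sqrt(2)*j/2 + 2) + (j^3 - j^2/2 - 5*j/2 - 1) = j^3 + j^2/2 - 5*j/2 + 5*sqrt(2)*j/2 + 1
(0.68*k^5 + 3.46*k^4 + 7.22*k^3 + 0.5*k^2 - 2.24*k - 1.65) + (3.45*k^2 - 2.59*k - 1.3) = 0.68*k^5 + 3.46*k^4 + 7.22*k^3 + 3.95*k^2 - 4.83*k - 2.95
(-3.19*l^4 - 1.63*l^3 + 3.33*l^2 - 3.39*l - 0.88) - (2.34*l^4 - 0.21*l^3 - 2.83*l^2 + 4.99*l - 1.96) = -5.53*l^4 - 1.42*l^3 + 6.16*l^2 - 8.38*l + 1.08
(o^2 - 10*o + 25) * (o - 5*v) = o^3 - 5*o^2*v - 10*o^2 + 50*o*v + 25*o - 125*v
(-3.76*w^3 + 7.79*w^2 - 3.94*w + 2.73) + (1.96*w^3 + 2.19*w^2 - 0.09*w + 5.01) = -1.8*w^3 + 9.98*w^2 - 4.03*w + 7.74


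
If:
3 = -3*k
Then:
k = -1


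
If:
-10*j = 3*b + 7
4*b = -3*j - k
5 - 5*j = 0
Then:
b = -17/3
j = 1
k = 59/3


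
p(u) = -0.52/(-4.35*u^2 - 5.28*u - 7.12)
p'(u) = -0.52*(8.7*u + 5.28)/(-4.35*u^2 - 5.28*u - 7.12)^2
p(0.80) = 0.04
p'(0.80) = -0.03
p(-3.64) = 0.01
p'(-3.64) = 0.01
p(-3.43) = 0.01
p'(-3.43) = 0.01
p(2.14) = 0.01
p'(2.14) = -0.01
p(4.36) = 0.00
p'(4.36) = -0.00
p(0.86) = 0.03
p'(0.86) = -0.03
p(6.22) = 0.00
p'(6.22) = -0.00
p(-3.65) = 0.01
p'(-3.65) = 0.01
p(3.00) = 0.01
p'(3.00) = -0.00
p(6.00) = 0.00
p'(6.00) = -0.00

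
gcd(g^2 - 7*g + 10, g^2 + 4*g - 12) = g - 2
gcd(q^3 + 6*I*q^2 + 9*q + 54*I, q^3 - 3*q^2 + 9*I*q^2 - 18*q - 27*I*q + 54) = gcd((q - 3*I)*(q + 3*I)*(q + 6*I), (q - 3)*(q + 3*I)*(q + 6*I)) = q^2 + 9*I*q - 18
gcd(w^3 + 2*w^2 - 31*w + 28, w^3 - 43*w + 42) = w^2 + 6*w - 7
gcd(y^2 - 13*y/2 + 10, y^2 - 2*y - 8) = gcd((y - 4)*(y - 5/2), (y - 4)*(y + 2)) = y - 4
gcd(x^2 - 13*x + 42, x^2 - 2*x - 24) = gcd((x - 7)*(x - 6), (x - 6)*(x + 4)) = x - 6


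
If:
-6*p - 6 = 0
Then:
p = -1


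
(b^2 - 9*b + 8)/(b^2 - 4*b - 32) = (b - 1)/(b + 4)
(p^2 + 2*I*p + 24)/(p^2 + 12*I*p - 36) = (p - 4*I)/(p + 6*I)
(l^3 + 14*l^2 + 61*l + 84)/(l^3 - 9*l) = (l^2 + 11*l + 28)/(l*(l - 3))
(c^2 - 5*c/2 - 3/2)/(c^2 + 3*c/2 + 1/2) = (c - 3)/(c + 1)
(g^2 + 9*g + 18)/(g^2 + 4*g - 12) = (g + 3)/(g - 2)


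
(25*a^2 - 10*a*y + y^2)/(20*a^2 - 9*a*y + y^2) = (-5*a + y)/(-4*a + y)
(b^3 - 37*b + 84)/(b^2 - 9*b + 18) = (b^2 + 3*b - 28)/(b - 6)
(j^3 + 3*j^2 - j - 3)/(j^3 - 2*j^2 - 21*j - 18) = (j - 1)/(j - 6)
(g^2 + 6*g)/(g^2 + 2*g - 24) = g/(g - 4)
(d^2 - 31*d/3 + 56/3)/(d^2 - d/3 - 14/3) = (d - 8)/(d + 2)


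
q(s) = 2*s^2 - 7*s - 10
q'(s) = 4*s - 7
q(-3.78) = 45.04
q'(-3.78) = -22.12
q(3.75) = -8.12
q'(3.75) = 8.00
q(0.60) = -13.48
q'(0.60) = -4.60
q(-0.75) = -3.62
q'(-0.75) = -10.00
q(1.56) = -16.05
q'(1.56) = -0.76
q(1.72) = -16.12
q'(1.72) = -0.12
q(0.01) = -10.07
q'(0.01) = -6.96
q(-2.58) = 21.37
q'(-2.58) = -17.32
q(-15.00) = 545.00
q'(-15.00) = -67.00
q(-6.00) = 104.00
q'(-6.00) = -31.00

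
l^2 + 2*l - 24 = (l - 4)*(l + 6)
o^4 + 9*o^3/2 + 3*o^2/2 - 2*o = o*(o - 1/2)*(o + 1)*(o + 4)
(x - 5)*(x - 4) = x^2 - 9*x + 20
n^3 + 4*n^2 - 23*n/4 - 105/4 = (n - 5/2)*(n + 3)*(n + 7/2)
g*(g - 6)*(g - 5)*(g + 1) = g^4 - 10*g^3 + 19*g^2 + 30*g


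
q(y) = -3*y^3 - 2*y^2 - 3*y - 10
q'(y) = -9*y^2 - 4*y - 3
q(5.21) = -504.18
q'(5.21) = -268.14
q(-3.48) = 102.65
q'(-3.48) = -98.07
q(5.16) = -490.90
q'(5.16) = -263.27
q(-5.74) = 508.68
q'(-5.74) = -276.57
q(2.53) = -78.97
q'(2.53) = -70.73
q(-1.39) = -1.64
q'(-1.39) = -14.83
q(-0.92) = -6.60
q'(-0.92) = -6.94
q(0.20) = -10.70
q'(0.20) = -4.16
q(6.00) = -748.00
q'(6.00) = -351.00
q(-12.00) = 4922.00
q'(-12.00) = -1251.00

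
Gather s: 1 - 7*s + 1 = 2 - 7*s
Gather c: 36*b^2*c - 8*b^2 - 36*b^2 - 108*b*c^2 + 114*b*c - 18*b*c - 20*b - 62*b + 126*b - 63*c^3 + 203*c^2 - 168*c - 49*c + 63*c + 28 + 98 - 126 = -44*b^2 + 44*b - 63*c^3 + c^2*(203 - 108*b) + c*(36*b^2 + 96*b - 154)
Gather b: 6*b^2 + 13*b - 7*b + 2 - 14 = 6*b^2 + 6*b - 12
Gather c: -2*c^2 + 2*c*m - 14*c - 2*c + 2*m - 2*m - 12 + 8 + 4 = -2*c^2 + c*(2*m - 16)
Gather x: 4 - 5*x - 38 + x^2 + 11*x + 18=x^2 + 6*x - 16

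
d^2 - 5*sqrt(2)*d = d*(d - 5*sqrt(2))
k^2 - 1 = (k - 1)*(k + 1)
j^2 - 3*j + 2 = (j - 2)*(j - 1)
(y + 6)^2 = y^2 + 12*y + 36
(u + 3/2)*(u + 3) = u^2 + 9*u/2 + 9/2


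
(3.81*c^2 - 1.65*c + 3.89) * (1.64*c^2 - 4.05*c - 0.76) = 6.2484*c^4 - 18.1365*c^3 + 10.1665*c^2 - 14.5005*c - 2.9564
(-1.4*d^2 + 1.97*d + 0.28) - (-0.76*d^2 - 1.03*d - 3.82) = -0.64*d^2 + 3.0*d + 4.1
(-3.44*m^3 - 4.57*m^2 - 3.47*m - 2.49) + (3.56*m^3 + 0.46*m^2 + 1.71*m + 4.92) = 0.12*m^3 - 4.11*m^2 - 1.76*m + 2.43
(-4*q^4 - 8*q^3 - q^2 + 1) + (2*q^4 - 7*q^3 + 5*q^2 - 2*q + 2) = -2*q^4 - 15*q^3 + 4*q^2 - 2*q + 3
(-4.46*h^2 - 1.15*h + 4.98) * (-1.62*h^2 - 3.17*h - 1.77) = 7.2252*h^4 + 16.0012*h^3 + 3.4721*h^2 - 13.7511*h - 8.8146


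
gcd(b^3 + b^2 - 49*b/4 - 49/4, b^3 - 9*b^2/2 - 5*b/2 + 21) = b - 7/2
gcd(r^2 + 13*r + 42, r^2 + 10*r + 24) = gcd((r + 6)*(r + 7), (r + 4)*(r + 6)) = r + 6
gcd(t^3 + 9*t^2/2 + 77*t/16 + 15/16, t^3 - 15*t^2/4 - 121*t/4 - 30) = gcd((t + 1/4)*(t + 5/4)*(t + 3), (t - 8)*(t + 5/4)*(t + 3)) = t^2 + 17*t/4 + 15/4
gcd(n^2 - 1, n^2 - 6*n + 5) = n - 1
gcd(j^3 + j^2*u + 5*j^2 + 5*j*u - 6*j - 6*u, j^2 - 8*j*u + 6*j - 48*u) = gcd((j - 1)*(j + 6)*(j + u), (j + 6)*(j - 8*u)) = j + 6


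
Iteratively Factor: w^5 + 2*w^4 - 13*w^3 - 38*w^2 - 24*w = (w + 1)*(w^4 + w^3 - 14*w^2 - 24*w) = (w + 1)*(w + 2)*(w^3 - w^2 - 12*w) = (w - 4)*(w + 1)*(w + 2)*(w^2 + 3*w) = (w - 4)*(w + 1)*(w + 2)*(w + 3)*(w)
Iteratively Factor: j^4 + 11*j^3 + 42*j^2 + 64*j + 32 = (j + 1)*(j^3 + 10*j^2 + 32*j + 32) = (j + 1)*(j + 4)*(j^2 + 6*j + 8) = (j + 1)*(j + 2)*(j + 4)*(j + 4)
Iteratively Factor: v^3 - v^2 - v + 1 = (v - 1)*(v^2 - 1) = (v - 1)^2*(v + 1)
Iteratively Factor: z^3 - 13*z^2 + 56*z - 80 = (z - 4)*(z^2 - 9*z + 20) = (z - 4)^2*(z - 5)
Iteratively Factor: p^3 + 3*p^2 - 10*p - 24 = (p + 2)*(p^2 + p - 12) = (p + 2)*(p + 4)*(p - 3)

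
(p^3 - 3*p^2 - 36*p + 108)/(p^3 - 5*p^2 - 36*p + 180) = (p - 3)/(p - 5)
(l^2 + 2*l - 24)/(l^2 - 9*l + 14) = (l^2 + 2*l - 24)/(l^2 - 9*l + 14)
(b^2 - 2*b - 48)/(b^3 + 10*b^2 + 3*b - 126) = (b - 8)/(b^2 + 4*b - 21)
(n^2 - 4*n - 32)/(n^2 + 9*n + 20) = (n - 8)/(n + 5)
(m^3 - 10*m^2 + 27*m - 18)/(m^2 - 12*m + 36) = (m^2 - 4*m + 3)/(m - 6)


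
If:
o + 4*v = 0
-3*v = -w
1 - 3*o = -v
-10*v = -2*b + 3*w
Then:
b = -19/26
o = 4/13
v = -1/13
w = -3/13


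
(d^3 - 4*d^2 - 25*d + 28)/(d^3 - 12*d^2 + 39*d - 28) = (d + 4)/(d - 4)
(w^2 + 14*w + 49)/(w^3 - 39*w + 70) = (w + 7)/(w^2 - 7*w + 10)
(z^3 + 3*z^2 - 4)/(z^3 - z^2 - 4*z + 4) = (z + 2)/(z - 2)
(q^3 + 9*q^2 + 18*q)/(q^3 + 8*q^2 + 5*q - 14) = q*(q^2 + 9*q + 18)/(q^3 + 8*q^2 + 5*q - 14)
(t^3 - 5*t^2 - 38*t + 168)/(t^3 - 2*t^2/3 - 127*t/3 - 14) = 3*(t - 4)/(3*t + 1)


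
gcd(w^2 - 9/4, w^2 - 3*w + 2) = 1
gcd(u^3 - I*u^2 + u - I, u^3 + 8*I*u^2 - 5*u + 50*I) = 1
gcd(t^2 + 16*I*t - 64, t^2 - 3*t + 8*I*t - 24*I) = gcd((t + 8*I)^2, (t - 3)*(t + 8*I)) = t + 8*I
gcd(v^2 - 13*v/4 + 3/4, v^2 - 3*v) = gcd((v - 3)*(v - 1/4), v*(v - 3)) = v - 3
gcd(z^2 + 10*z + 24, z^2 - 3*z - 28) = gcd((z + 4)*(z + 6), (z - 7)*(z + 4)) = z + 4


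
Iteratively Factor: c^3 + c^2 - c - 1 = (c + 1)*(c^2 - 1) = (c - 1)*(c + 1)*(c + 1)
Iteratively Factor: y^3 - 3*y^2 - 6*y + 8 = (y - 4)*(y^2 + y - 2) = (y - 4)*(y - 1)*(y + 2)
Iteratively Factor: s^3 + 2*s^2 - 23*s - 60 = (s - 5)*(s^2 + 7*s + 12) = (s - 5)*(s + 3)*(s + 4)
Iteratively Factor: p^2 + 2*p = (p)*(p + 2)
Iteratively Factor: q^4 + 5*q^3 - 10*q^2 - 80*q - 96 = (q + 3)*(q^3 + 2*q^2 - 16*q - 32) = (q + 2)*(q + 3)*(q^2 - 16) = (q - 4)*(q + 2)*(q + 3)*(q + 4)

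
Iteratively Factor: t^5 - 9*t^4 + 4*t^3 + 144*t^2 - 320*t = (t - 4)*(t^4 - 5*t^3 - 16*t^2 + 80*t) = (t - 4)*(t + 4)*(t^3 - 9*t^2 + 20*t) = (t - 5)*(t - 4)*(t + 4)*(t^2 - 4*t) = t*(t - 5)*(t - 4)*(t + 4)*(t - 4)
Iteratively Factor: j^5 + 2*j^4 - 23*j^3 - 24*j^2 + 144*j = (j)*(j^4 + 2*j^3 - 23*j^2 - 24*j + 144) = j*(j - 3)*(j^3 + 5*j^2 - 8*j - 48) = j*(j - 3)^2*(j^2 + 8*j + 16) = j*(j - 3)^2*(j + 4)*(j + 4)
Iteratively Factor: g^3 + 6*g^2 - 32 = (g + 4)*(g^2 + 2*g - 8) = (g + 4)^2*(g - 2)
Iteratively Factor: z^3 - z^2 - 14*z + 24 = (z - 2)*(z^2 + z - 12) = (z - 2)*(z + 4)*(z - 3)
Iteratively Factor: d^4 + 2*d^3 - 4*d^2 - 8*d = (d + 2)*(d^3 - 4*d) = (d - 2)*(d + 2)*(d^2 + 2*d) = d*(d - 2)*(d + 2)*(d + 2)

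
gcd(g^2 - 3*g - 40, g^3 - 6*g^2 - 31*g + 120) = g^2 - 3*g - 40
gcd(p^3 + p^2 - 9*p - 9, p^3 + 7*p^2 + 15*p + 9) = p^2 + 4*p + 3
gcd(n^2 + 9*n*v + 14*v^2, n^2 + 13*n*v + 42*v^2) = n + 7*v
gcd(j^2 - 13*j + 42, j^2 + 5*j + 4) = 1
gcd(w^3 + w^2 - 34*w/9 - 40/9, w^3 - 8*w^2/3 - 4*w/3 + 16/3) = w^2 - 2*w/3 - 8/3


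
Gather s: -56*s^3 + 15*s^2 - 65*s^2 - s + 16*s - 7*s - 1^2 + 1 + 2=-56*s^3 - 50*s^2 + 8*s + 2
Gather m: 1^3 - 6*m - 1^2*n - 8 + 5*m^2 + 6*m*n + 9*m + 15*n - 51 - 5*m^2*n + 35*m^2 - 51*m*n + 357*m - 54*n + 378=m^2*(40 - 5*n) + m*(360 - 45*n) - 40*n + 320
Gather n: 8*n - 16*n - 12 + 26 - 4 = 10 - 8*n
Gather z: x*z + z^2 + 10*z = z^2 + z*(x + 10)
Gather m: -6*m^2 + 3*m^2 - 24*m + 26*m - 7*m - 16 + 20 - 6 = -3*m^2 - 5*m - 2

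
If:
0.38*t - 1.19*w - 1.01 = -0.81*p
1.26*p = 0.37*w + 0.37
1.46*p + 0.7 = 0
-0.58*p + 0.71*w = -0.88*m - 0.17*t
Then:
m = 2.69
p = -0.48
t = -4.56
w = -2.63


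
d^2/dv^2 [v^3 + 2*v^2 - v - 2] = 6*v + 4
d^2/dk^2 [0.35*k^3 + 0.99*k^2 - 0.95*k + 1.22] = 2.1*k + 1.98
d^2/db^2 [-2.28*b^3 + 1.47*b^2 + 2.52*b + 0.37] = 2.94 - 13.68*b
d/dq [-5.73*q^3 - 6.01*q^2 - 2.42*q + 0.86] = -17.19*q^2 - 12.02*q - 2.42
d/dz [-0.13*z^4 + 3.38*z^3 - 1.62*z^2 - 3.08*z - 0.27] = -0.52*z^3 + 10.14*z^2 - 3.24*z - 3.08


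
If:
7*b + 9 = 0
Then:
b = -9/7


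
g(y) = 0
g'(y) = 0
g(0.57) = 0.00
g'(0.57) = 0.00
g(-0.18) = 0.00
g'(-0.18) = 0.00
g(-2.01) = 0.00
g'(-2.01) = 0.00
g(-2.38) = 0.00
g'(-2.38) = 0.00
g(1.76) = 0.00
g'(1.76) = 0.00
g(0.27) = 0.00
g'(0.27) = 0.00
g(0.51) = 0.00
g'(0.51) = 0.00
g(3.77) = 0.00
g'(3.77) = 0.00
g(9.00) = 0.00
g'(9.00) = 0.00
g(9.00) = 0.00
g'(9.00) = 0.00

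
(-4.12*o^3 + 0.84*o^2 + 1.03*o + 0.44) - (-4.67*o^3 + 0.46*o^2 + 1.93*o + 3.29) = 0.55*o^3 + 0.38*o^2 - 0.9*o - 2.85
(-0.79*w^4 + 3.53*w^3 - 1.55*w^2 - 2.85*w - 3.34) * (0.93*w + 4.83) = -0.7347*w^5 - 0.5328*w^4 + 15.6084*w^3 - 10.137*w^2 - 16.8717*w - 16.1322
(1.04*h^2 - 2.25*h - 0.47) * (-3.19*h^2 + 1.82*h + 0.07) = -3.3176*h^4 + 9.0703*h^3 - 2.5229*h^2 - 1.0129*h - 0.0329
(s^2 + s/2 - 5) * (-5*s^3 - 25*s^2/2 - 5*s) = -5*s^5 - 15*s^4 + 55*s^3/4 + 60*s^2 + 25*s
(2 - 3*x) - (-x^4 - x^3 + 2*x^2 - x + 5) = x^4 + x^3 - 2*x^2 - 2*x - 3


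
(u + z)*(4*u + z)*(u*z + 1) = 4*u^3*z + 5*u^2*z^2 + 4*u^2 + u*z^3 + 5*u*z + z^2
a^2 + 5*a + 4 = (a + 1)*(a + 4)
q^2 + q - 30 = (q - 5)*(q + 6)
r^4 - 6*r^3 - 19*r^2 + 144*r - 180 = (r - 6)*(r - 3)*(r - 2)*(r + 5)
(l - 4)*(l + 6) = l^2 + 2*l - 24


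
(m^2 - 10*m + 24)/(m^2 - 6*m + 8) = (m - 6)/(m - 2)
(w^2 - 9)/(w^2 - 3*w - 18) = (w - 3)/(w - 6)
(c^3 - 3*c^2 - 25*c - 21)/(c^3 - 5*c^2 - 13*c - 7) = (c + 3)/(c + 1)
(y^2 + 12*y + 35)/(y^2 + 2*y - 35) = (y + 5)/(y - 5)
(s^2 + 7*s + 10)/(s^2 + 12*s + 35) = (s + 2)/(s + 7)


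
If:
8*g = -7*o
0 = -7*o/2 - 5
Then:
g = 5/4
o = -10/7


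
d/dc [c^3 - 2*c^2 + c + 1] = 3*c^2 - 4*c + 1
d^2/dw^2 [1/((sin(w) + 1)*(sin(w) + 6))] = (-4*sin(w)^3 - 17*sin(w)^2 - 2*sin(w) + 86)/((sin(w) + 1)^2*(sin(w) + 6)^3)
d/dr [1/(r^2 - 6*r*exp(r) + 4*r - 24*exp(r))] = 2*(3*r*exp(r) - r + 15*exp(r) - 2)/(r^2 - 6*r*exp(r) + 4*r - 24*exp(r))^2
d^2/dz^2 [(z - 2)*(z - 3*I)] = 2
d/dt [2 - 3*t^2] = -6*t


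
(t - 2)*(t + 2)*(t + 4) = t^3 + 4*t^2 - 4*t - 16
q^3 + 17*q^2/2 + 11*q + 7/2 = (q + 1/2)*(q + 1)*(q + 7)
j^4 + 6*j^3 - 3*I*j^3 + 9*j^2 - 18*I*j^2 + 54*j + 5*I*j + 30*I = (j + 6)*(j - 5*I)*(j + I)^2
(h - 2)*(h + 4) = h^2 + 2*h - 8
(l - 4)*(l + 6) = l^2 + 2*l - 24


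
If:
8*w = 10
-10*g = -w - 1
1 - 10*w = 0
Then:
No Solution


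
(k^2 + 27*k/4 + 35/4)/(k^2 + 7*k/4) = (k + 5)/k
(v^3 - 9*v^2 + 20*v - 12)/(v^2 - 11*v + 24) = (v^3 - 9*v^2 + 20*v - 12)/(v^2 - 11*v + 24)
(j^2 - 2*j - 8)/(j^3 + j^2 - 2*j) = (j - 4)/(j*(j - 1))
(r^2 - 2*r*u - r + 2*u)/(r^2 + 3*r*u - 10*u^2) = (r - 1)/(r + 5*u)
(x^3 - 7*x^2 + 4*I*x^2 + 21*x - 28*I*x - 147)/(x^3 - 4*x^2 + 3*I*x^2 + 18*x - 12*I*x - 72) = (x^2 + x*(-7 + 7*I) - 49*I)/(x^2 + x*(-4 + 6*I) - 24*I)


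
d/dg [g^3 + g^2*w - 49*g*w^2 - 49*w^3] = 3*g^2 + 2*g*w - 49*w^2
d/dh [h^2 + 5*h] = 2*h + 5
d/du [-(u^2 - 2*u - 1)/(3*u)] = (-u^2 - 1)/(3*u^2)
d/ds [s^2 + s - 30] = 2*s + 1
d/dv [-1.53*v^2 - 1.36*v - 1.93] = -3.06*v - 1.36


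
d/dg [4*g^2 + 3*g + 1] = 8*g + 3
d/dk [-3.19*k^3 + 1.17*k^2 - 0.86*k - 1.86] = -9.57*k^2 + 2.34*k - 0.86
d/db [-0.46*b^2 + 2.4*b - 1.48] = 2.4 - 0.92*b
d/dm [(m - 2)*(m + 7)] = 2*m + 5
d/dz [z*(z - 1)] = 2*z - 1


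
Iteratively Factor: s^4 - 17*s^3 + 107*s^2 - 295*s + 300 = (s - 3)*(s^3 - 14*s^2 + 65*s - 100) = (s - 4)*(s - 3)*(s^2 - 10*s + 25) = (s - 5)*(s - 4)*(s - 3)*(s - 5)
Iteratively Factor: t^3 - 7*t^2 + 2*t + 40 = (t - 4)*(t^2 - 3*t - 10) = (t - 4)*(t + 2)*(t - 5)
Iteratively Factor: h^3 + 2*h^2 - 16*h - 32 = (h - 4)*(h^2 + 6*h + 8) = (h - 4)*(h + 4)*(h + 2)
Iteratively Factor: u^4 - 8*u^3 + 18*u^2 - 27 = (u - 3)*(u^3 - 5*u^2 + 3*u + 9) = (u - 3)^2*(u^2 - 2*u - 3) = (u - 3)^3*(u + 1)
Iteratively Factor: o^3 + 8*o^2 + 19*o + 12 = (o + 3)*(o^2 + 5*o + 4) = (o + 3)*(o + 4)*(o + 1)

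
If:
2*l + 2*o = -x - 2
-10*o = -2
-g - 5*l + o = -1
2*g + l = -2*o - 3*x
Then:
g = 8/3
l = -22/75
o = 1/5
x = -136/75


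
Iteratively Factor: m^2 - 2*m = (m - 2)*(m)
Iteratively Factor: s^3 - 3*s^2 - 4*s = (s - 4)*(s^2 + s) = s*(s - 4)*(s + 1)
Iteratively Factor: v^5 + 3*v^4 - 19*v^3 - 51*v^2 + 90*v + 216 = (v + 3)*(v^4 - 19*v^2 + 6*v + 72) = (v - 3)*(v + 3)*(v^3 + 3*v^2 - 10*v - 24) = (v - 3)*(v + 2)*(v + 3)*(v^2 + v - 12) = (v - 3)^2*(v + 2)*(v + 3)*(v + 4)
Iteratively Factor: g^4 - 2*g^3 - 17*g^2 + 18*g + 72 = (g + 2)*(g^3 - 4*g^2 - 9*g + 36) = (g - 3)*(g + 2)*(g^2 - g - 12) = (g - 3)*(g + 2)*(g + 3)*(g - 4)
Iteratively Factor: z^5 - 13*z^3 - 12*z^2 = (z)*(z^4 - 13*z^2 - 12*z) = z*(z + 1)*(z^3 - z^2 - 12*z) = z*(z + 1)*(z + 3)*(z^2 - 4*z) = z*(z - 4)*(z + 1)*(z + 3)*(z)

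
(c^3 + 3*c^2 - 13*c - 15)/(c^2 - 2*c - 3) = c + 5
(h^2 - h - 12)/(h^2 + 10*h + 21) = (h - 4)/(h + 7)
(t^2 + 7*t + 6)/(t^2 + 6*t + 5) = (t + 6)/(t + 5)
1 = 1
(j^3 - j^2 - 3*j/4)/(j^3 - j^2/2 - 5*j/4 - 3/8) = 2*j/(2*j + 1)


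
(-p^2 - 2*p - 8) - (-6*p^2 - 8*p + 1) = 5*p^2 + 6*p - 9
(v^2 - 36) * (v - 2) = v^3 - 2*v^2 - 36*v + 72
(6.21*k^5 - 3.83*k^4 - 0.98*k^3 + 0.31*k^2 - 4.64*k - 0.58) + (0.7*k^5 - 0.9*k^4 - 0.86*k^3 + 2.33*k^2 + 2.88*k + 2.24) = 6.91*k^5 - 4.73*k^4 - 1.84*k^3 + 2.64*k^2 - 1.76*k + 1.66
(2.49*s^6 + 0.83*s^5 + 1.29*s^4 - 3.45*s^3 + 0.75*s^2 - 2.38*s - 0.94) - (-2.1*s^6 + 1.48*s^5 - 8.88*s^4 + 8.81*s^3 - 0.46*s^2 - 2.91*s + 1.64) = 4.59*s^6 - 0.65*s^5 + 10.17*s^4 - 12.26*s^3 + 1.21*s^2 + 0.53*s - 2.58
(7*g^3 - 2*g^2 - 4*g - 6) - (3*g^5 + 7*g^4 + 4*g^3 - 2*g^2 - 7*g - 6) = -3*g^5 - 7*g^4 + 3*g^3 + 3*g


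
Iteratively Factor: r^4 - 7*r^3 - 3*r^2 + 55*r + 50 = (r - 5)*(r^3 - 2*r^2 - 13*r - 10) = (r - 5)*(r + 1)*(r^2 - 3*r - 10) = (r - 5)*(r + 1)*(r + 2)*(r - 5)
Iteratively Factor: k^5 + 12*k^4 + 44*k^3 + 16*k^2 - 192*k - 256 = (k + 4)*(k^4 + 8*k^3 + 12*k^2 - 32*k - 64) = (k + 2)*(k + 4)*(k^3 + 6*k^2 - 32) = (k + 2)*(k + 4)^2*(k^2 + 2*k - 8) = (k - 2)*(k + 2)*(k + 4)^2*(k + 4)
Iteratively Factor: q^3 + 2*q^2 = (q)*(q^2 + 2*q) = q^2*(q + 2)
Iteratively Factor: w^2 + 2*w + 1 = (w + 1)*(w + 1)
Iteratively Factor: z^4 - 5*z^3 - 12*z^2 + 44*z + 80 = (z + 2)*(z^3 - 7*z^2 + 2*z + 40) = (z - 4)*(z + 2)*(z^2 - 3*z - 10) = (z - 4)*(z + 2)^2*(z - 5)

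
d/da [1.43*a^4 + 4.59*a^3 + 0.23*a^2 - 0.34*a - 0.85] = 5.72*a^3 + 13.77*a^2 + 0.46*a - 0.34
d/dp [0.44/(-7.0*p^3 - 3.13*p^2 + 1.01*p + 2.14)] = (9.24*p^2 + 2.7544*p - 0.4444)/(7.0*p^3 + 3.13*p^2 - 1.01*p - 2.14)^2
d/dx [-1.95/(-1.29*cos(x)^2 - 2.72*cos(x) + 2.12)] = (5.031*cos(x) + 5.304)*sin(x)/(1.29*cos(x)^2 + 2.72*cos(x) - 2.12)^2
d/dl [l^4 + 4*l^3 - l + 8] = 4*l^3 + 12*l^2 - 1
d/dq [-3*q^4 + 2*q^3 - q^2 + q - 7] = -12*q^3 + 6*q^2 - 2*q + 1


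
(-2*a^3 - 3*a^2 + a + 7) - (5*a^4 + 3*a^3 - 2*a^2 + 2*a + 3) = -5*a^4 - 5*a^3 - a^2 - a + 4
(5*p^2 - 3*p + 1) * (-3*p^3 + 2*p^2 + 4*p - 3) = -15*p^5 + 19*p^4 + 11*p^3 - 25*p^2 + 13*p - 3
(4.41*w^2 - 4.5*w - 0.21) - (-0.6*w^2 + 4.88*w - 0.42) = 5.01*w^2 - 9.38*w + 0.21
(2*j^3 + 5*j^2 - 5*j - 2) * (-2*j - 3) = -4*j^4 - 16*j^3 - 5*j^2 + 19*j + 6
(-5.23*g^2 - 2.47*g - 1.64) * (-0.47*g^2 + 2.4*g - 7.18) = 2.4581*g^4 - 11.3911*g^3 + 32.3942*g^2 + 13.7986*g + 11.7752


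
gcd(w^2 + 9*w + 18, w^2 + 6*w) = w + 6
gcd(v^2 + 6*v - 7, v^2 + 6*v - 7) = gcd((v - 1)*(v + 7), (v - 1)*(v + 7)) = v^2 + 6*v - 7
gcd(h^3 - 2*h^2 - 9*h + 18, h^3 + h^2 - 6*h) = h^2 + h - 6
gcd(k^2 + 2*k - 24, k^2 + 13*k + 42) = k + 6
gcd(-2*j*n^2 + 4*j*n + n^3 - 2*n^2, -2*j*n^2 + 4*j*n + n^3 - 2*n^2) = 2*j*n^2 - 4*j*n - n^3 + 2*n^2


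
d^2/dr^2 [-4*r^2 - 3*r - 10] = -8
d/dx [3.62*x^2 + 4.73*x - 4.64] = 7.24*x + 4.73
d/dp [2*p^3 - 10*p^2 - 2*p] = 6*p^2 - 20*p - 2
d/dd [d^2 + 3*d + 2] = 2*d + 3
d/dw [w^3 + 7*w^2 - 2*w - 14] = 3*w^2 + 14*w - 2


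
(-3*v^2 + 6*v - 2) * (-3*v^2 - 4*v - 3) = 9*v^4 - 6*v^3 - 9*v^2 - 10*v + 6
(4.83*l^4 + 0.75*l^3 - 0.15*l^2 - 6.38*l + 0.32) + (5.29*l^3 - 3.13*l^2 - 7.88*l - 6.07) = 4.83*l^4 + 6.04*l^3 - 3.28*l^2 - 14.26*l - 5.75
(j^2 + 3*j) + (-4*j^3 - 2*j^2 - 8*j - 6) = -4*j^3 - j^2 - 5*j - 6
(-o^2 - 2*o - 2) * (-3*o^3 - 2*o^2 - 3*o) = 3*o^5 + 8*o^4 + 13*o^3 + 10*o^2 + 6*o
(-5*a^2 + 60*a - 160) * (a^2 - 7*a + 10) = -5*a^4 + 95*a^3 - 630*a^2 + 1720*a - 1600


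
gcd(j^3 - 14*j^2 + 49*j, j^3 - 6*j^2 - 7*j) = j^2 - 7*j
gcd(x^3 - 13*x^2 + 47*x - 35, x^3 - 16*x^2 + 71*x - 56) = x^2 - 8*x + 7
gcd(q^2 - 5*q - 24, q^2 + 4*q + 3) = q + 3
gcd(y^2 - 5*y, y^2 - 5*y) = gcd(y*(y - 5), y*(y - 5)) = y^2 - 5*y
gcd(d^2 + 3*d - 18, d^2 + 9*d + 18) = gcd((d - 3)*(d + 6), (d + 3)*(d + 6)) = d + 6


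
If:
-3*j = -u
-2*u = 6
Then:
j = -1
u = -3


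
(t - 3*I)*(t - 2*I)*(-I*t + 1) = -I*t^3 - 4*t^2 + I*t - 6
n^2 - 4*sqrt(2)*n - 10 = (n - 5*sqrt(2))*(n + sqrt(2))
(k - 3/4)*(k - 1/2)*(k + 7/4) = k^3 + k^2/2 - 29*k/16 + 21/32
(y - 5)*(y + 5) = y^2 - 25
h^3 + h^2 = h^2*(h + 1)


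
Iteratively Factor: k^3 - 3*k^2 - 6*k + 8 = (k + 2)*(k^2 - 5*k + 4) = (k - 1)*(k + 2)*(k - 4)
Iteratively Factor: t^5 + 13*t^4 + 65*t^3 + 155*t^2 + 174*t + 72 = (t + 1)*(t^4 + 12*t^3 + 53*t^2 + 102*t + 72) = (t + 1)*(t + 3)*(t^3 + 9*t^2 + 26*t + 24) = (t + 1)*(t + 3)^2*(t^2 + 6*t + 8) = (t + 1)*(t + 3)^2*(t + 4)*(t + 2)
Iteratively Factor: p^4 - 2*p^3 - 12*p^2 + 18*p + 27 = (p + 1)*(p^3 - 3*p^2 - 9*p + 27) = (p + 1)*(p + 3)*(p^2 - 6*p + 9) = (p - 3)*(p + 1)*(p + 3)*(p - 3)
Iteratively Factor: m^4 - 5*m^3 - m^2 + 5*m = (m - 5)*(m^3 - m) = m*(m - 5)*(m^2 - 1) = m*(m - 5)*(m + 1)*(m - 1)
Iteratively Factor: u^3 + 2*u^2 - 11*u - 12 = (u + 4)*(u^2 - 2*u - 3) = (u - 3)*(u + 4)*(u + 1)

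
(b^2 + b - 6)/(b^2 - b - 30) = (-b^2 - b + 6)/(-b^2 + b + 30)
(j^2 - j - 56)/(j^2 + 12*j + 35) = (j - 8)/(j + 5)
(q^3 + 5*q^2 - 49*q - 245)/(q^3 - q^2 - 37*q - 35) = (q + 7)/(q + 1)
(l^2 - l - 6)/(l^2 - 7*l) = (l^2 - l - 6)/(l*(l - 7))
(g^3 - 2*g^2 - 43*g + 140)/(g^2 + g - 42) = (g^2 - 9*g + 20)/(g - 6)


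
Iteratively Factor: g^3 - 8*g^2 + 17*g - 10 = (g - 5)*(g^2 - 3*g + 2) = (g - 5)*(g - 2)*(g - 1)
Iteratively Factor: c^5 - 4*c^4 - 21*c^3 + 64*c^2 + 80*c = (c + 4)*(c^4 - 8*c^3 + 11*c^2 + 20*c) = c*(c + 4)*(c^3 - 8*c^2 + 11*c + 20) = c*(c - 5)*(c + 4)*(c^2 - 3*c - 4) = c*(c - 5)*(c - 4)*(c + 4)*(c + 1)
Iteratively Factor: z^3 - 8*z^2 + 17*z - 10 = (z - 2)*(z^2 - 6*z + 5) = (z - 2)*(z - 1)*(z - 5)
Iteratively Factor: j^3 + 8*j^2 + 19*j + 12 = (j + 4)*(j^2 + 4*j + 3) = (j + 1)*(j + 4)*(j + 3)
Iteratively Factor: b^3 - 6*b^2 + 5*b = (b - 5)*(b^2 - b) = b*(b - 5)*(b - 1)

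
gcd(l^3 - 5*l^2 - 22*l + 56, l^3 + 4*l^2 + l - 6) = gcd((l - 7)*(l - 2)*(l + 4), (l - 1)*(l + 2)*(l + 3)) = 1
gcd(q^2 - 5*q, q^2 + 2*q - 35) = q - 5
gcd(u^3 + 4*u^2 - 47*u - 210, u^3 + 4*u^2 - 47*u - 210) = u^3 + 4*u^2 - 47*u - 210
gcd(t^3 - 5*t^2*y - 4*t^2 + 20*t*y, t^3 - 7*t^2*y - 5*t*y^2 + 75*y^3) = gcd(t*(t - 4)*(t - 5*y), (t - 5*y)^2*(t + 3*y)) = -t + 5*y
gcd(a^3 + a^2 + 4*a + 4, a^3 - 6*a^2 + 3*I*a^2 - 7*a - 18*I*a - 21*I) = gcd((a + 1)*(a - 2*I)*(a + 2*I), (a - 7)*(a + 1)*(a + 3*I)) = a + 1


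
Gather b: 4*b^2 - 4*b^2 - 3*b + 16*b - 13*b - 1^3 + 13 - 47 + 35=0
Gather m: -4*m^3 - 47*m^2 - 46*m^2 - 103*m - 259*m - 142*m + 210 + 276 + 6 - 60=-4*m^3 - 93*m^2 - 504*m + 432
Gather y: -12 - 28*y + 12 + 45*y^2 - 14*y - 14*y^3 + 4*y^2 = -14*y^3 + 49*y^2 - 42*y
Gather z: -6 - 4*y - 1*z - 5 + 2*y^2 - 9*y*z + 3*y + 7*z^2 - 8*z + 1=2*y^2 - y + 7*z^2 + z*(-9*y - 9) - 10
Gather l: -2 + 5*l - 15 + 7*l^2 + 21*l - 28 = 7*l^2 + 26*l - 45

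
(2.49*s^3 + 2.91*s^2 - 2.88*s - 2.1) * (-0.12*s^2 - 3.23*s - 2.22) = -0.2988*s^5 - 8.3919*s^4 - 14.5815*s^3 + 3.0942*s^2 + 13.1766*s + 4.662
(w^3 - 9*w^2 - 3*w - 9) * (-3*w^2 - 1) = -3*w^5 + 27*w^4 + 8*w^3 + 36*w^2 + 3*w + 9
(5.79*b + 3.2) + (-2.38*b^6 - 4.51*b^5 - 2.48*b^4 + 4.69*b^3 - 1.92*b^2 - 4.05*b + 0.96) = -2.38*b^6 - 4.51*b^5 - 2.48*b^4 + 4.69*b^3 - 1.92*b^2 + 1.74*b + 4.16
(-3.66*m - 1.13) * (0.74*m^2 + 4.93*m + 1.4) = -2.7084*m^3 - 18.88*m^2 - 10.6949*m - 1.582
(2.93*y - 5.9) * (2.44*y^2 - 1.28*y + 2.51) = 7.1492*y^3 - 18.1464*y^2 + 14.9063*y - 14.809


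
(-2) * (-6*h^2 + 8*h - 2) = 12*h^2 - 16*h + 4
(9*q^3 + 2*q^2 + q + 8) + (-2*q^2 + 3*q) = 9*q^3 + 4*q + 8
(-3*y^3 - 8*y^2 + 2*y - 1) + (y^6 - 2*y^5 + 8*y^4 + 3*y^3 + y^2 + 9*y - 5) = y^6 - 2*y^5 + 8*y^4 - 7*y^2 + 11*y - 6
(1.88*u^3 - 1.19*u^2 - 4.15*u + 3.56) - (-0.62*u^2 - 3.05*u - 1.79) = 1.88*u^3 - 0.57*u^2 - 1.1*u + 5.35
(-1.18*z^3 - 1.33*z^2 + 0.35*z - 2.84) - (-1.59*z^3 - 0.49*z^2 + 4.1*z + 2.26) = 0.41*z^3 - 0.84*z^2 - 3.75*z - 5.1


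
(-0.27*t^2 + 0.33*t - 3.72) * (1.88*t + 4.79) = -0.5076*t^3 - 0.6729*t^2 - 5.4129*t - 17.8188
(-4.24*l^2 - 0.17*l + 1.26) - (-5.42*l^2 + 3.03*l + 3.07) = 1.18*l^2 - 3.2*l - 1.81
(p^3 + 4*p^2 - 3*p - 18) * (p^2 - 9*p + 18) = p^5 - 5*p^4 - 21*p^3 + 81*p^2 + 108*p - 324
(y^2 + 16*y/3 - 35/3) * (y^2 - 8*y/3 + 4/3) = y^4 + 8*y^3/3 - 221*y^2/9 + 344*y/9 - 140/9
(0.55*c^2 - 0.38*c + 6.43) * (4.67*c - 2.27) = 2.5685*c^3 - 3.0231*c^2 + 30.8907*c - 14.5961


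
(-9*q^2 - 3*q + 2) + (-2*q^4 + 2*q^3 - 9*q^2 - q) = -2*q^4 + 2*q^3 - 18*q^2 - 4*q + 2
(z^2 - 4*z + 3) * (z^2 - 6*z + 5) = z^4 - 10*z^3 + 32*z^2 - 38*z + 15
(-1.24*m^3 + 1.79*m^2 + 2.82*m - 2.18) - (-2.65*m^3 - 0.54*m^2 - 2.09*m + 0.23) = 1.41*m^3 + 2.33*m^2 + 4.91*m - 2.41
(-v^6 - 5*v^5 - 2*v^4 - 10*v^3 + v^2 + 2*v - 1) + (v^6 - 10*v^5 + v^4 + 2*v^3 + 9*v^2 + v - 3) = -15*v^5 - v^4 - 8*v^3 + 10*v^2 + 3*v - 4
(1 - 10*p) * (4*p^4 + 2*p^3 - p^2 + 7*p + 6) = -40*p^5 - 16*p^4 + 12*p^3 - 71*p^2 - 53*p + 6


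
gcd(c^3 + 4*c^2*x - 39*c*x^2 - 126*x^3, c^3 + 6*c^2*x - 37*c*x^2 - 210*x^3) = -c^2 - c*x + 42*x^2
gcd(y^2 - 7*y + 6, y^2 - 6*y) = y - 6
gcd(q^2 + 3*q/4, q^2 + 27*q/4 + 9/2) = q + 3/4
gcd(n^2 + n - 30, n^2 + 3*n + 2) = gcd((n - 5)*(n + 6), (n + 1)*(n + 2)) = 1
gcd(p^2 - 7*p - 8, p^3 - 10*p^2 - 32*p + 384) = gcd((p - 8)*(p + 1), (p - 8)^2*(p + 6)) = p - 8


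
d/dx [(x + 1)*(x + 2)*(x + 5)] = 3*x^2 + 16*x + 17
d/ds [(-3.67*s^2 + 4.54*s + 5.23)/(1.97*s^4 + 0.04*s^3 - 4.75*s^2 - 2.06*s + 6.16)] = (14.4598*s^5 - 26.6846*s^4 - 41.5756*s^3 + 28.4976*s^2 + 4.4706*s + 38.7402)/(3.8809*s^8 + 0.1576*s^7 - 18.7134*s^6 - 8.4964*s^5 + 46.6681*s^4 + 20.0628*s^3 - 54.2764*s^2 - 25.3792*s + 37.9456)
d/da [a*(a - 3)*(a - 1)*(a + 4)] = 4*a^3 - 26*a + 12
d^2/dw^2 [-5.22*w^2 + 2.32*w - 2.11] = -10.4400000000000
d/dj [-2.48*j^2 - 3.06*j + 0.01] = -4.96*j - 3.06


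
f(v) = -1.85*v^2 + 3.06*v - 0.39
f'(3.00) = -8.04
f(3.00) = -7.86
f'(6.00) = -19.14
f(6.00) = -48.63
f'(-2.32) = 11.64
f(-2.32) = -17.45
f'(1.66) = -3.08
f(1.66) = -0.41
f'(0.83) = -0.01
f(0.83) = 0.88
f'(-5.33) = 22.78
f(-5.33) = -69.26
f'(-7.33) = 30.18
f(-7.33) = -122.22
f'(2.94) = -7.82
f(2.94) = -7.38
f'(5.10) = -15.81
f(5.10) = -32.90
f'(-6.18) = 25.93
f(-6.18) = -89.96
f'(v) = 3.06 - 3.7*v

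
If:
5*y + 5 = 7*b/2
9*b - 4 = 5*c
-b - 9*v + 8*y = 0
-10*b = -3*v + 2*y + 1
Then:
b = -25/148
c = -817/740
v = -433/444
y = -331/296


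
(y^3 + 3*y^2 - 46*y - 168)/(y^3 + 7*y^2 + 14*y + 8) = (y^2 - y - 42)/(y^2 + 3*y + 2)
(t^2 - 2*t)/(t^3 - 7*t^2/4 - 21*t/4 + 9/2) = 4*t*(t - 2)/(4*t^3 - 7*t^2 - 21*t + 18)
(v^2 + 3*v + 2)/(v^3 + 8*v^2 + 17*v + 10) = 1/(v + 5)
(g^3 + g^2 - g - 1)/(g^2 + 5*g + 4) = (g^2 - 1)/(g + 4)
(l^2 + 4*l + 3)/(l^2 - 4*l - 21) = (l + 1)/(l - 7)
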